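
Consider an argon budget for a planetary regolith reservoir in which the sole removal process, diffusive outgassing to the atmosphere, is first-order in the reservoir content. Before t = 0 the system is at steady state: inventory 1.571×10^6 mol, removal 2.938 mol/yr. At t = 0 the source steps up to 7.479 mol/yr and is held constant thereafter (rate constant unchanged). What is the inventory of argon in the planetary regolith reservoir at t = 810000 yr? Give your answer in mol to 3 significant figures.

τ = M₀/F₀ = 1.571×10^6/2.938 = 534700 yr; rate constant k = 1/τ.
New steady state M_∞ = F₁/k = F₁·τ = 7.479 × 534700 = 3.9992×10^6 mol.
M(t) = M_∞ + (M₀ − M_∞)·e^(−t/τ); t/τ = 810000/534700 = 1.515, so e^(−t/τ) = 0.2198.
M(t) = 3.9992×10^6 − 2.428×10^6 × 0.2198 = 3.4653×10^6 mol.

3.47×10^6 mol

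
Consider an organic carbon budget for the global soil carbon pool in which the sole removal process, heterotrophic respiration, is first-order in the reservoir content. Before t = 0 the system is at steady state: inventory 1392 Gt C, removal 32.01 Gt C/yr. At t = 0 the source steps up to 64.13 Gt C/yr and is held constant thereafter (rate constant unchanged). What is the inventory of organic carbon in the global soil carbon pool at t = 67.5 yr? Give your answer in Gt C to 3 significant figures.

The sink rate constant is k = F₀/M₀ = 32.01/1392 = 0.02300 yr⁻¹.
Solving dM/dt = F₁ − kM with M(0) = M₀ gives M(t) = F₁/k + (M₀ − F₁/k)·e^(−kt).
F₁/k = 64.13/0.02300 = 2788.8 Gt C; kt = 0.02300 × 67.5 = 1.552, e^(−kt) = 0.2118.
M(67.5) = 2788.8 + (1392 − 2788.8) × 0.2118 = 2788.8 − 295.8 = 2493.0 Gt C.

2490 Gt C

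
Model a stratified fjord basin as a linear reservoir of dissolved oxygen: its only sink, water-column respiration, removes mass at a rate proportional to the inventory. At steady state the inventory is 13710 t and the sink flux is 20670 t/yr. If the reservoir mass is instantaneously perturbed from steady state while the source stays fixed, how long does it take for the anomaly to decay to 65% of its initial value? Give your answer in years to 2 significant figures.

0.29 yr

For a linear reservoir the anomaly decays as exp(−t/τ) with τ = M/F = 13710/20670 = 0.6633 yr.
exp(−t/τ) = 0.65 ⇒ t = −τ ln(0.65) = 0.6633 × 0.4308 = 0.2857 yr.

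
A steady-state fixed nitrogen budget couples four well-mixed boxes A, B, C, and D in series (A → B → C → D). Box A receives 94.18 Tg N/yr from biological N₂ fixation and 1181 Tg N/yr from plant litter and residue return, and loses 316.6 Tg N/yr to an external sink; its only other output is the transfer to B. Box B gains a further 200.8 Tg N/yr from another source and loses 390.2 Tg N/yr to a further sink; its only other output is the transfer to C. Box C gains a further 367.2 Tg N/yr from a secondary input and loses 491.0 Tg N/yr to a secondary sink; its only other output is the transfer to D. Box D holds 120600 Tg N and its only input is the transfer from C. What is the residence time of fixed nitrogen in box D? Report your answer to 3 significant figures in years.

Box A: F(A→B) = (94.18 + 1181) − 316.6 = 958.58 Tg N/yr.
Box B: F(B→C) = (958.58 + 200.8) − 390.2 = 769.18 Tg N/yr.
Box C: F(C→D) = (769.18 + 367.2) − 491.0 = 645.38 Tg N/yr.
Box D throughput = its input = 645.38 Tg N/yr; τ = 120600 / 645.38 = 186.9 yr.

187 yr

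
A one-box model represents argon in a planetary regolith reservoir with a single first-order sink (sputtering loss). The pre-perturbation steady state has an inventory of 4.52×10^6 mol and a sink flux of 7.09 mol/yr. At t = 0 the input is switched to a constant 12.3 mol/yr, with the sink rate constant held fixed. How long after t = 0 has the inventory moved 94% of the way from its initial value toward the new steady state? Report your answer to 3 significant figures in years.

τ = M₀/F₀ = 4.52×10^6/7.09 = 637500 yr.
The remaining gap fraction is e^(−t/τ); 94% covered ⇒ e^(−t/τ) = 0.0600.
t = −τ ln(0.0600) = 637500 × 2.813 = 1.794×10^6 yr.

1.79×10^6 yr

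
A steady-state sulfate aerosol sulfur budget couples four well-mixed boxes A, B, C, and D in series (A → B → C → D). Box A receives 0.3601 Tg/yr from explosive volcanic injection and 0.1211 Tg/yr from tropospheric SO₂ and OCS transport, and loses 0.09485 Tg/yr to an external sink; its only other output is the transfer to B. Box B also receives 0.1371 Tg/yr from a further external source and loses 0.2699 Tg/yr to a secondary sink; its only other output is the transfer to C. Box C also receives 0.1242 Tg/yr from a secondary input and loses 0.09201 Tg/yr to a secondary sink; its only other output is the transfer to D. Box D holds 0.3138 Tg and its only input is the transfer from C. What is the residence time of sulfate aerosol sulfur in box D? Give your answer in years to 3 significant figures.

1.10 yr

Box A: F(A→B) = (0.3601 + 0.1211) − 0.09485 = 0.38635 Tg/yr.
Box B: F(B→C) = (0.38635 + 0.1371) − 0.2699 = 0.25355 Tg/yr.
Box C: F(C→D) = (0.25355 + 0.1242) − 0.09201 = 0.28574 Tg/yr.
Box D throughput = its input = 0.28574 Tg/yr; τ = 0.3138 / 0.28574 = 1.098 yr.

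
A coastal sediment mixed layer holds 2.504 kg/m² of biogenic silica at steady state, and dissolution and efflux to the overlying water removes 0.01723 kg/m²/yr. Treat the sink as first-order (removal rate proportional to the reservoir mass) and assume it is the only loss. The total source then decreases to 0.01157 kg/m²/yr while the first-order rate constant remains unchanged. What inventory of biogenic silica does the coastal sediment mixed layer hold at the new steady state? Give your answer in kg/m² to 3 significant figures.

Rate constant k = F/M = 0.01723 / 2.504 = 0.006881 yr⁻¹.
At the new steady state, source = k·M_new ⇒ M_new = 0.01157 / 0.006881 = 1.681 kg/m².
(Equivalently M_new = M × F_new/F_old = 2.504 × 0.01157/0.01723.)

1.68 kg/m²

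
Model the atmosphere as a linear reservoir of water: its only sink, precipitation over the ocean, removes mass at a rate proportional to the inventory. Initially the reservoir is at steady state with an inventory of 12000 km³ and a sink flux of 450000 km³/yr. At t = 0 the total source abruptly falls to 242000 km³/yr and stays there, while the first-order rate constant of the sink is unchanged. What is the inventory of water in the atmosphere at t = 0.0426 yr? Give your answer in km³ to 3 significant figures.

7580 km³

Residence time τ = M₀/F₀ = 0.02667 yr. The eventual steady state is M_∞ = M₀·(F₁/F₀) = 12000 × 242000/450000 = 6453.3 km³.
The anomaly ΔM(t) = M(t) − M_∞ decays as ΔM₀·e^(−t/τ) with ΔM₀ = 12000 − 6453.3 = 5547 km³.
At t = 0.0426 yr, e^(−t/τ) = e^(−1.597) = 0.2024, so ΔM = 1123 km³ and M = 6453.3 + 1123 = 7576.0 km³.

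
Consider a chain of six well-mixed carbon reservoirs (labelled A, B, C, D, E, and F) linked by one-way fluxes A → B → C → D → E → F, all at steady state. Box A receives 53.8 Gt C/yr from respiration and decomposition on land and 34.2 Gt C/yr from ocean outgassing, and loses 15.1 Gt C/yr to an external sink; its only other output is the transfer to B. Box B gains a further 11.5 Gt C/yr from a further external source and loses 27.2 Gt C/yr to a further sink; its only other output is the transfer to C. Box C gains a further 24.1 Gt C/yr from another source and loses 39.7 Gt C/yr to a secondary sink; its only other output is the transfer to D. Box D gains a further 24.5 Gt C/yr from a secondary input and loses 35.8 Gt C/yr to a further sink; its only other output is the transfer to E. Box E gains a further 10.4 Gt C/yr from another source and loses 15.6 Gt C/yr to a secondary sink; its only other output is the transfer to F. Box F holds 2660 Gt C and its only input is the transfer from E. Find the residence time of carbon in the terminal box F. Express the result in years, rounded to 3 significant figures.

106 yr

Box A: F(A→B) = (53.8 + 34.2) − 15.1 = 72.900 Gt C/yr.
Box B: F(B→C) = (72.900 + 11.5) − 27.2 = 57.200 Gt C/yr.
Box C: F(C→D) = (57.200 + 24.1) − 39.7 = 41.600 Gt C/yr.
Box D: F(D→E) = (41.600 + 24.5) − 35.8 = 30.300 Gt C/yr.
Box E: F(E→F) = (30.300 + 10.4) − 15.6 = 25.100 Gt C/yr.
Box F throughput = its input = 25.100 Gt C/yr; τ = 2660 / 25.100 = 106.0 yr.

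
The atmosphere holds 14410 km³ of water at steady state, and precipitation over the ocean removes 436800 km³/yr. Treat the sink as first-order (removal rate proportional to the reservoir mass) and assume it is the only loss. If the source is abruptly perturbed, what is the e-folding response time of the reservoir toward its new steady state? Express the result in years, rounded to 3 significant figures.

For a linear reservoir the response time equals the residence time τ = M/F.
τ = 14410 / 436800 = 0.03299 yr.

0.0330 yr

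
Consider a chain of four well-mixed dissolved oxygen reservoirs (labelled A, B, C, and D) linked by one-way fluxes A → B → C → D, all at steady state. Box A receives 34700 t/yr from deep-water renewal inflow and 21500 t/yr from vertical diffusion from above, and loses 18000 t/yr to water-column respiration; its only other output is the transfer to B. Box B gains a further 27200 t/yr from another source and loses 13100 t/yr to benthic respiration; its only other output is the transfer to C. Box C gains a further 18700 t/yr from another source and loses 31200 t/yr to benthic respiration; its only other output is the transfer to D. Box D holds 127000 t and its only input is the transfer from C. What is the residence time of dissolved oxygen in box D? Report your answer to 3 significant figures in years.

Box A: F(A→B) = (34700 + 21500) − 18000 = 38200 t/yr.
Box B: F(B→C) = (38200 + 27200) − 13100 = 52300 t/yr.
Box C: F(C→D) = (52300 + 18700) − 31200 = 39800 t/yr.
Box D throughput = its input = 39800 t/yr; τ = 127000 / 39800 = 3.191 yr.

3.19 yr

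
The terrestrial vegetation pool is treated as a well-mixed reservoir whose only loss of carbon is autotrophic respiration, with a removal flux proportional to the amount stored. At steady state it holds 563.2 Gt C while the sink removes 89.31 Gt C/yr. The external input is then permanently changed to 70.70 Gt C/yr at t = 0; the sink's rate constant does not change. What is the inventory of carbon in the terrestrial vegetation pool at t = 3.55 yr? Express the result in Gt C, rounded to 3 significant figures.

Residence time τ = M₀/F₀ = 6.306 yr. The eventual steady state is M_∞ = M₀·(F₁/F₀) = 563.2 × 70.70/89.31 = 445.84 Gt C.
The anomaly ΔM(t) = M(t) − M_∞ decays as ΔM₀·e^(−t/τ) with ΔM₀ = 563.2 − 445.84 = 117.4 Gt C.
At t = 3.55 yr, e^(−t/τ) = e^(−0.5629) = 0.5695, so ΔM = 66.84 Gt C and M = 445.84 + 66.84 = 512.68 Gt C.

513 Gt C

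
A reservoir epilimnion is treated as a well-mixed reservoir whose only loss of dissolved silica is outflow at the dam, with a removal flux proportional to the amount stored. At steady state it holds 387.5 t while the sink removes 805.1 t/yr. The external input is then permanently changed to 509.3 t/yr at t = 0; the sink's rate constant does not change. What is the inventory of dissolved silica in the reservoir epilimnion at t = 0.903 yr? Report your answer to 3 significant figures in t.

267 t

The sink rate constant is k = F₀/M₀ = 805.1/387.5 = 2.078 yr⁻¹.
Solving dM/dt = F₁ − kM with M(0) = M₀ gives M(t) = F₁/k + (M₀ − F₁/k)·e^(−kt).
F₁/k = 509.3/2.078 = 245.13 t; kt = 2.078 × 0.903 = 1.876, e^(−kt) = 0.1532.
M(0.903) = 245.13 + (387.5 − 245.13) × 0.1532 = 245.13 + 21.81 = 266.94 t.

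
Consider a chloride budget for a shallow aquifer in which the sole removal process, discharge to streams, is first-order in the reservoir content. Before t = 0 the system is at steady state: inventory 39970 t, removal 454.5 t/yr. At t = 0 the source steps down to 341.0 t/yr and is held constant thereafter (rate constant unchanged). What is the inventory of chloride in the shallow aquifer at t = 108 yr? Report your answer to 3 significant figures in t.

32900 t

Residence time τ = M₀/F₀ = 87.94 yr. The eventual steady state is M_∞ = M₀·(F₁/F₀) = 39970 × 341.0/454.5 = 29988 t.
The anomaly ΔM(t) = M(t) − M_∞ decays as ΔM₀·e^(−t/τ) with ΔM₀ = 39970 − 29988 = 9982 t.
At t = 108 yr, e^(−t/τ) = e^(−1.228) = 0.2929, so ΔM = 2923 t and M = 29988 + 2923 = 32912 t.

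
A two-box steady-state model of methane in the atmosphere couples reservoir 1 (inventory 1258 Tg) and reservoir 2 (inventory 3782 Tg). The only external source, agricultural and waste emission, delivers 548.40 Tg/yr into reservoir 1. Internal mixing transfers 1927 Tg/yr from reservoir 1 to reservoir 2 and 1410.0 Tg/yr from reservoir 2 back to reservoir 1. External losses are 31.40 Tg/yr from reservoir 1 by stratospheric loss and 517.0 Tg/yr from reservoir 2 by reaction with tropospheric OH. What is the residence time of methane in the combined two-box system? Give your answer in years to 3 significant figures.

9.19 yr

Residence time in the combined system uses the total inventory and the total *external* removal — internal exchanges between the two boxes cancel.
M_total = 1258 + 3782 = 5040.0 Tg.
ΣF_external_out = 31.40 + 517.0 = 548.40 Tg/yr.
τ = M_total / ΣF_ext = 5040.0 / 548.40 = 9.190 yr.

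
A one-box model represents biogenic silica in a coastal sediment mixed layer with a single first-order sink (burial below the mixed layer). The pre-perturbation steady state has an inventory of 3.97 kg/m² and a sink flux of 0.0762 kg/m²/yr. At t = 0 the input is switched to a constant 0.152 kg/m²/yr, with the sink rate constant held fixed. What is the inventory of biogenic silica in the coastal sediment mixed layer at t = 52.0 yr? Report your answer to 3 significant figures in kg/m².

6.46 kg/m²

τ = M₀/F₀ = 3.97/0.0762 = 52.10 yr; rate constant k = 1/τ.
New steady state M_∞ = F₁/k = F₁·τ = 0.152 × 52.10 = 7.9192 kg/m².
M(t) = M_∞ + (M₀ − M_∞)·e^(−t/τ); t/τ = 52.0/52.10 = 0.9981, so e^(−t/τ) = 0.3686.
M(t) = 7.9192 − 3.949 × 0.3686 = 6.4636 kg/m².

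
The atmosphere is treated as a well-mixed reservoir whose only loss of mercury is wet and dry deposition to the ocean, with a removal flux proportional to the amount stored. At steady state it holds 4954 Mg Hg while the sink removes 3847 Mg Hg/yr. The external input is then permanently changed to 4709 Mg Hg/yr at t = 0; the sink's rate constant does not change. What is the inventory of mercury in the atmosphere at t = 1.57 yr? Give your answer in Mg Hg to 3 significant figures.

5740 Mg Hg

The sink rate constant is k = F₀/M₀ = 3847/4954 = 0.7765 yr⁻¹.
Solving dM/dt = F₁ − kM with M(0) = M₀ gives M(t) = F₁/k + (M₀ − F₁/k)·e^(−kt).
F₁/k = 4709/0.7765 = 6064.0 Mg Hg; kt = 0.7765 × 1.57 = 1.219, e^(−kt) = 0.2955.
M(1.57) = 6064.0 + (4954 − 6064.0) × 0.2955 = 6064.0 − 328.0 = 5736.1 Mg Hg.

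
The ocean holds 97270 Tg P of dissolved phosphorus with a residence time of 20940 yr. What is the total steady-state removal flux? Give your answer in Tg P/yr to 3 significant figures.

4.65 Tg P/yr

F = M / τ = 97270 / 20940 = 4.645 Tg P/yr.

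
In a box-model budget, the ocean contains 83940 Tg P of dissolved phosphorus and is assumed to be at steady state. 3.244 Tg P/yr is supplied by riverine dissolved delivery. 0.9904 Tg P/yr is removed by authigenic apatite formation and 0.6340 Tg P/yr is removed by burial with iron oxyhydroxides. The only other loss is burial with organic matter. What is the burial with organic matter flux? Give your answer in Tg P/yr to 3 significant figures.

At steady state ΣF_in = ΣF_out.
ΣF_in = 3.2440 Tg P/yr.
Burial with organic matter flux = ΣF_in − (0.9904 + 0.6340) = 3.2440 − 1.624 = 1.620 Tg P/yr.

1.62 Tg P/yr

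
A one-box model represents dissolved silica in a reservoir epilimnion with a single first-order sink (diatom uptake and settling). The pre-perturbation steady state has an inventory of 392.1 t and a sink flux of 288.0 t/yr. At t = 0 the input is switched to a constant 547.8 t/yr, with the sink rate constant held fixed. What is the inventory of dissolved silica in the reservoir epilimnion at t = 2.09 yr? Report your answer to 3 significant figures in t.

Residence time τ = M₀/F₀ = 1.361 yr. The eventual steady state is M_∞ = M₀·(F₁/F₀) = 392.1 × 547.8/288.0 = 745.81 t.
The anomaly ΔM(t) = M(t) − M_∞ decays as ΔM₀·e^(−t/τ) with ΔM₀ = 392.1 − 745.81 = −353.7 t.
At t = 2.09 yr, e^(−t/τ) = e^(−1.535) = 0.2154, so ΔM = −76.20 t and M = 745.81 − 76.20 = 669.61 t.

670 t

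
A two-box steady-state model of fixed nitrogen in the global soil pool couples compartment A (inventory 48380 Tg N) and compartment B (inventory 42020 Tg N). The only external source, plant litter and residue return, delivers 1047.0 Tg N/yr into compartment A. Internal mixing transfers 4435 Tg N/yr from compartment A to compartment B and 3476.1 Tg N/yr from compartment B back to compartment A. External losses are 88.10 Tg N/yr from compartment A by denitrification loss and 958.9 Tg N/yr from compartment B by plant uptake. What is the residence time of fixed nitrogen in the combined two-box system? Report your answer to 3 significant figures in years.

For the system as a whole, the A↔B exchange is internal and contributes nothing to the throughput; only the external sinks remove mass.
M_total = 48380 + 42020 = 90400 Tg N.
ΣF_external_out = 88.10 + 958.9 = 1047.0 Tg N/yr.
τ = M_total / ΣF_ext = 90400 / 1047.0 = 86.34 yr.

86.3 yr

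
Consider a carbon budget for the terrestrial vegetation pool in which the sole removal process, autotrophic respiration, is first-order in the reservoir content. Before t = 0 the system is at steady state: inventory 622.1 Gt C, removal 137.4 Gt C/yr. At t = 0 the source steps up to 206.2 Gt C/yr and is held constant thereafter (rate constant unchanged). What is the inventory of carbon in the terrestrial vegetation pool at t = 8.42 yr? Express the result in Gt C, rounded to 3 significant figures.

885 Gt C

The sink rate constant is k = F₀/M₀ = 137.4/622.1 = 0.2209 yr⁻¹.
Solving dM/dt = F₁ − kM with M(0) = M₀ gives M(t) = F₁/k + (M₀ − F₁/k)·e^(−kt).
F₁/k = 206.2/0.2209 = 933.60 Gt C; kt = 0.2209 × 8.42 = 1.860, e^(−kt) = 0.1557.
M(8.42) = 933.60 + (622.1 − 933.60) × 0.1557 = 933.60 − 48.51 = 885.09 Gt C.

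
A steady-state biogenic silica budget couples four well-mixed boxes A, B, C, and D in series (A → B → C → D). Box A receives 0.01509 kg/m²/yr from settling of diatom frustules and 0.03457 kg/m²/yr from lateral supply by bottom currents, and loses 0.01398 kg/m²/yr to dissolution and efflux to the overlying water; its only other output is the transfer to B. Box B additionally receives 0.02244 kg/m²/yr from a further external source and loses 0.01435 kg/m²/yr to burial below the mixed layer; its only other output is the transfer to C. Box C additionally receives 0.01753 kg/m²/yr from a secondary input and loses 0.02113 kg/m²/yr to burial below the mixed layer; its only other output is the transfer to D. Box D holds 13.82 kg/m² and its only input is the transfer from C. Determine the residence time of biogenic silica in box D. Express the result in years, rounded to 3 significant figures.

344 yr

Box A: F(A→B) = (0.01509 + 0.03457) − 0.01398 = 0.035680 kg/m²/yr.
Box B: F(B→C) = (0.035680 + 0.02244) − 0.01435 = 0.043770 kg/m²/yr.
Box C: F(C→D) = (0.043770 + 0.01753) − 0.02113 = 0.040170 kg/m²/yr.
Box D throughput = its input = 0.040170 kg/m²/yr; τ = 13.82 / 0.040170 = 344.0 yr.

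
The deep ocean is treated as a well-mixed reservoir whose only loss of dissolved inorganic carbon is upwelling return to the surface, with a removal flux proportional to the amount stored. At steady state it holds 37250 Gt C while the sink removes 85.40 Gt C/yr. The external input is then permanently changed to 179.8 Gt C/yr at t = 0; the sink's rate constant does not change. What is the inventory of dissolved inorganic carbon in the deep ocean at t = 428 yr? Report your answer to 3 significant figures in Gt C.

The sink rate constant is k = F₀/M₀ = 85.40/37250 = 0.002293 yr⁻¹.
Solving dM/dt = F₁ − kM with M(0) = M₀ gives M(t) = F₁/k + (M₀ − F₁/k)·e^(−kt).
F₁/k = 179.8/0.002293 = 78426 Gt C; kt = 0.002293 × 428 = 0.9812, e^(−kt) = 0.3748.
M(428) = 78426 + (37250 − 78426) × 0.3748 = 78426 − 15430 = 62991 Gt C.

63000 Gt C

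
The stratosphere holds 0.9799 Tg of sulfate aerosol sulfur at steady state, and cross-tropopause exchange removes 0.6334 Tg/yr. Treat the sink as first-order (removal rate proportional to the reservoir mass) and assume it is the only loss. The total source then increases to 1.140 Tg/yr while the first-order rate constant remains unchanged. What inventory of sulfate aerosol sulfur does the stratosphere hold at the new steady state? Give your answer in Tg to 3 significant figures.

Rate constant k = F/M = 0.6334 / 0.9799 = 0.6464 yr⁻¹.
At the new steady state, source = k·M_new ⇒ M_new = 1.140 / 0.6464 = 1.764 Tg.
(Equivalently M_new = M × F_new/F_old = 0.9799 × 1.140/0.6334.)

1.76 Tg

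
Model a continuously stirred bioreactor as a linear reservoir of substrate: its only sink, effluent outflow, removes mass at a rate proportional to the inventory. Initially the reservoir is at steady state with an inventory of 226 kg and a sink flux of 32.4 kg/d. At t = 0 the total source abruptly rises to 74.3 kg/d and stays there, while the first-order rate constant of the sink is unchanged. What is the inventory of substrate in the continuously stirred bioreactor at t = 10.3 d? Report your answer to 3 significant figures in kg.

452 kg

The sink rate constant is k = F₀/M₀ = 32.4/226 = 0.1434 d⁻¹.
Solving dM/dt = F₁ − kM with M(0) = M₀ gives M(t) = F₁/k + (M₀ − F₁/k)·e^(−kt).
F₁/k = 74.3/0.1434 = 518.27 kg; kt = 0.1434 × 10.3 = 1.477, e^(−kt) = 0.2284.
M(10.3) = 518.27 + (226 − 518.27) × 0.2284 = 518.27 − 66.75 = 451.51 kg.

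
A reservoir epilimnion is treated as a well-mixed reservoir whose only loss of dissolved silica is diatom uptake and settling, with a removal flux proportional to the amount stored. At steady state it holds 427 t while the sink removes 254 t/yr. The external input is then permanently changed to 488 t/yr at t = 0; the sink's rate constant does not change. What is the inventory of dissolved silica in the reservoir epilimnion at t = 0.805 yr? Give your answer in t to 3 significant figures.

577 t

τ = M₀/F₀ = 427/254 = 1.681 yr; rate constant k = 1/τ.
New steady state M_∞ = F₁/k = F₁·τ = 488 × 1.681 = 820.38 t.
M(t) = M_∞ + (M₀ − M_∞)·e^(−t/τ); t/τ = 0.805/1.681 = 0.4789, so e^(−t/τ) = 0.6195.
M(t) = 820.38 − 393.4 × 0.6195 = 576.68 t.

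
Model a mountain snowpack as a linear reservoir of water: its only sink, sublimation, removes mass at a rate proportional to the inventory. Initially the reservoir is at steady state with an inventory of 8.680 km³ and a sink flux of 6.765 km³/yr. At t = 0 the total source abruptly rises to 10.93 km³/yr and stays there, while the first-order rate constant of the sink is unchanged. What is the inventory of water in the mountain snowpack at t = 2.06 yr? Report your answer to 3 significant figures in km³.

13.0 km³

τ = M₀/F₀ = 8.680/6.765 = 1.283 yr; rate constant k = 1/τ.
New steady state M_∞ = F₁/k = F₁·τ = 10.93 × 1.283 = 14.024 km³.
M(t) = M_∞ + (M₀ − M_∞)·e^(−t/τ); t/τ = 2.06/1.283 = 1.606, so e^(−t/τ) = 0.2008.
M(t) = 14.024 − 5.344 × 0.2008 = 12.951 km³.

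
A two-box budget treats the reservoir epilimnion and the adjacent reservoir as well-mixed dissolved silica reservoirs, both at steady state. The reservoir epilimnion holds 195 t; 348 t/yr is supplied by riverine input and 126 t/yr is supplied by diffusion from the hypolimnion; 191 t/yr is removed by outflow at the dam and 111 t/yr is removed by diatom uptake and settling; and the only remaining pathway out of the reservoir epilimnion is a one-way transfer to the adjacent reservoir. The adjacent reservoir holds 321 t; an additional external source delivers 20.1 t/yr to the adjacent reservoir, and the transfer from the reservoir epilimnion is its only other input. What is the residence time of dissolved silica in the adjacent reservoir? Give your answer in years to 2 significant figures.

1.7 yr

Balance the reservoir epilimnion: ΣF_in = 348 + 126 = 474.00 t/yr.
Transfer to the adjacent reservoir = ΣF_in − (191 + 111) = 172.00 t/yr.
Total input to the adjacent reservoir = 172.00 + 20.1 = 192.10 t/yr; at steady state this equals its total output.
τ = M / F = 321 / 192.10 = 1.671 yr.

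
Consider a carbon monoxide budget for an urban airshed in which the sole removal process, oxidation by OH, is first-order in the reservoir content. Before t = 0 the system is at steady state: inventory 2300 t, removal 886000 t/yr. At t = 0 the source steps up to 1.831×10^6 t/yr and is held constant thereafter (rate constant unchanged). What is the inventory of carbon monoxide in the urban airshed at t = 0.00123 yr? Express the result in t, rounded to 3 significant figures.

3230 t

τ = M₀/F₀ = 2300/886000 = 0.002596 yr; rate constant k = 1/τ.
New steady state M_∞ = F₁/k = F₁·τ = 1.831×10^6 × 0.002596 = 4753.2 t.
M(t) = M_∞ + (M₀ − M_∞)·e^(−t/τ); t/τ = 0.00123/0.002596 = 0.4738, so e^(−t/τ) = 0.6226.
M(t) = 4753.2 − 2453 × 0.6226 = 3225.8 t.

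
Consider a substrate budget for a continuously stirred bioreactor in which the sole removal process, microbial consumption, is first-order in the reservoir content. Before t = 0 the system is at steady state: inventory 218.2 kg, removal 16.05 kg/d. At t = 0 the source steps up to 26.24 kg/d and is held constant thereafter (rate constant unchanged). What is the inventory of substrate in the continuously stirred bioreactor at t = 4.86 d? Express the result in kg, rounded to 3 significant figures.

Residence time τ = M₀/F₀ = 13.60 d. The eventual steady state is M_∞ = M₀·(F₁/F₀) = 218.2 × 26.24/16.05 = 356.73 kg.
The anomaly ΔM(t) = M(t) − M_∞ decays as ΔM₀·e^(−t/τ) with ΔM₀ = 218.2 − 356.73 = −138.5 kg.
At t = 4.86 d, e^(−t/τ) = e^(−0.3575) = 0.6994, so ΔM = −96.89 kg and M = 356.73 − 96.89 = 259.84 kg.

260 kg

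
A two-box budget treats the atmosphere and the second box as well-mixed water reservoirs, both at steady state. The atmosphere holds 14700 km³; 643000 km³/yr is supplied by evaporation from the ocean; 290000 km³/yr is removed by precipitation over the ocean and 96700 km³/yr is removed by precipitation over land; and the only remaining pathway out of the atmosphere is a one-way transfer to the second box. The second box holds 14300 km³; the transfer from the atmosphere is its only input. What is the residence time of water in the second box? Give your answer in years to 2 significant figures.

Balance the atmosphere: ΣF_in = 643000 km³/yr.
Transfer to the second box = ΣF_in − (290000 + 96700) = 256300 km³/yr.
At steady state the output of the second box equals its input, 256300 km³/yr.
τ = M / F = 14300 / 256300 = 0.05579 yr.

0.056 yr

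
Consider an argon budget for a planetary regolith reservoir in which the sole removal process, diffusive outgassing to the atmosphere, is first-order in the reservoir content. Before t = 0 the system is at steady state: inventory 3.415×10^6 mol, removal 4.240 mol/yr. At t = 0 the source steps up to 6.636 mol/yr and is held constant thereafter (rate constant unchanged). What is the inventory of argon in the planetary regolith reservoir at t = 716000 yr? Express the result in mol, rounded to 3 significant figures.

4.55×10^6 mol

The sink rate constant is k = F₀/M₀ = 4.240/3.415×10^6 = 1.242×10^-6 yr⁻¹.
Solving dM/dt = F₁ − kM with M(0) = M₀ gives M(t) = F₁/k + (M₀ − F₁/k)·e^(−kt).
F₁/k = 6.636/1.242×10^-6 = 5.3448×10^6 mol; kt = 1.242×10^-6 × 716000 = 0.8890, e^(−kt) = 0.4111.
M(716000) = 5.3448×10^6 + (3.415×10^6 − 5.3448×10^6) × 0.4111 = 5.3448×10^6 − 793300 = 4.5515×10^6 mol.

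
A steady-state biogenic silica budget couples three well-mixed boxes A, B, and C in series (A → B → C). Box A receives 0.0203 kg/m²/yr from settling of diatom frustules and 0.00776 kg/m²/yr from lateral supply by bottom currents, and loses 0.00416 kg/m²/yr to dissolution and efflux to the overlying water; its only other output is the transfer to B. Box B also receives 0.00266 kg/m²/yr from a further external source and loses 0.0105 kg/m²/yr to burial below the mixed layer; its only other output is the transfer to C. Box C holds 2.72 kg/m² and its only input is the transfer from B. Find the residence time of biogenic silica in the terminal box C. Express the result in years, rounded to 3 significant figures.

Box A: F(A→B) = (0.0203 + 0.00776) − 0.00416 = 0.023900 kg/m²/yr.
Box B: F(B→C) = (0.023900 + 0.00266) − 0.0105 = 0.016060 kg/m²/yr.
Box C throughput = its input = 0.016060 kg/m²/yr; τ = 2.72 / 0.016060 = 169.4 yr.

169 yr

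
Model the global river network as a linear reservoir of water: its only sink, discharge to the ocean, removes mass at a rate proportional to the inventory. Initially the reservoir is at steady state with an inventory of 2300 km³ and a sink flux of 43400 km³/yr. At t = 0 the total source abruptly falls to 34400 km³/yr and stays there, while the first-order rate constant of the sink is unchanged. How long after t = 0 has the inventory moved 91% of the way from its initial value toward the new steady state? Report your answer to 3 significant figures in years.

τ = M₀/F₀ = 2300/43400 = 0.05300 yr.
The remaining gap fraction is e^(−t/τ); 91% covered ⇒ e^(−t/τ) = 0.0900.
t = −τ ln(0.0900) = 0.05300 × 2.408 = 0.1276 yr.

0.128 yr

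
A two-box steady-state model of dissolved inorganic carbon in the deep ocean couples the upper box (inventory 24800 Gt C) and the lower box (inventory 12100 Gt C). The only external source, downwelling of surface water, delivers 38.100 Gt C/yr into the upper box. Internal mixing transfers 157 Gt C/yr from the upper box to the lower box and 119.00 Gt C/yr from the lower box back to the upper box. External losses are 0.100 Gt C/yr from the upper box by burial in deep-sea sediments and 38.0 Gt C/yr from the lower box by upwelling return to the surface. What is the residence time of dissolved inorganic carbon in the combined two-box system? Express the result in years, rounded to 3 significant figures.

Treat the two boxes together as one reservoir: the mixing fluxes between them are internal recycling, so τ = ΣM / Σ(external losses).
M_total = 24800 + 12100 = 36900 Gt C.
ΣF_external_out = 0.100 + 38.0 = 38.100 Gt C/yr.
τ = M_total / ΣF_ext = 36900 / 38.100 = 968.5 yr.

969 yr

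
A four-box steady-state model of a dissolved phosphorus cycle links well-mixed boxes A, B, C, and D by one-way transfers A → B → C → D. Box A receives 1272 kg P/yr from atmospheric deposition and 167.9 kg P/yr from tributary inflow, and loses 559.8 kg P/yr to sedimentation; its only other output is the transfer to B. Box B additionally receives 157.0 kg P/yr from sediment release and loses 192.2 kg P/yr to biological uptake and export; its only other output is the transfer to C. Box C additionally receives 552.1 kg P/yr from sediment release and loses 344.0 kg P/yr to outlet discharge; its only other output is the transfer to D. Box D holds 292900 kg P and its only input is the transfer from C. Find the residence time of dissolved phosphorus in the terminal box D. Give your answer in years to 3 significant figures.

Box A: F(A→B) = (1272 + 167.9) − 559.8 = 880.10 kg P/yr.
Box B: F(B→C) = (880.10 + 157.0) − 192.2 = 844.90 kg P/yr.
Box C: F(C→D) = (844.90 + 552.1) − 344.0 = 1053.0 kg P/yr.
Box D throughput = its input = 1053.0 kg P/yr; τ = 292900 / 1053.0 = 278.2 yr.

278 yr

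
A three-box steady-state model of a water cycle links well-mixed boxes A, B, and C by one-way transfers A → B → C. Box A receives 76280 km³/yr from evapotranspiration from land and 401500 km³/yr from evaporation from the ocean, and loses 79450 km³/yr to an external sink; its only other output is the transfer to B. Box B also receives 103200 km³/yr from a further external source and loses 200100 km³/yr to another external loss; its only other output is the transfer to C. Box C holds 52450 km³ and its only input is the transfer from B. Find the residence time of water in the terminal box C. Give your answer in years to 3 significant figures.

Box A: F(A→B) = (76280 + 401500) − 79450 = 398330 km³/yr.
Box B: F(B→C) = (398330 + 103200) − 200100 = 301430 km³/yr.
Box C throughput = its input = 301430 km³/yr; τ = 52450 / 301430 = 0.1740 yr.

0.174 yr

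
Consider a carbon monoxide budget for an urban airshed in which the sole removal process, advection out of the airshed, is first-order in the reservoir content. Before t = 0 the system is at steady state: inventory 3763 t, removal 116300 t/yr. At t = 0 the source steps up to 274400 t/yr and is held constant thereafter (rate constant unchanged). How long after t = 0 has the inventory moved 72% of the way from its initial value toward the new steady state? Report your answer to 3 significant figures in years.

0.0412 yr

τ = M₀/F₀ = 3763/116300 = 0.03236 yr.
The remaining gap fraction is e^(−t/τ); 72% covered ⇒ e^(−t/τ) = 0.280.
t = −τ ln(0.280) = 0.03236 × 1.273 = 0.04119 yr.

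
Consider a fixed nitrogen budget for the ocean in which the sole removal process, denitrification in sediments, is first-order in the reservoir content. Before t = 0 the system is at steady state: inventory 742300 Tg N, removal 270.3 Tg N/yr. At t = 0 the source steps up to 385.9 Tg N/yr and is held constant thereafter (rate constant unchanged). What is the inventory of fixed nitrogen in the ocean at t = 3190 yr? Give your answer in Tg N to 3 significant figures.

960000 Tg N

τ = M₀/F₀ = 742300/270.3 = 2746 yr; rate constant k = 1/τ.
New steady state M_∞ = F₁/k = F₁·τ = 385.9 × 2746 = 1.0598×10^6 Tg N.
M(t) = M_∞ + (M₀ − M_∞)·e^(−t/τ); t/τ = 3190/2746 = 1.162, so e^(−t/τ) = 0.3130.
M(t) = 1.0598×10^6 − 317500 × 0.3130 = 960400 Tg N.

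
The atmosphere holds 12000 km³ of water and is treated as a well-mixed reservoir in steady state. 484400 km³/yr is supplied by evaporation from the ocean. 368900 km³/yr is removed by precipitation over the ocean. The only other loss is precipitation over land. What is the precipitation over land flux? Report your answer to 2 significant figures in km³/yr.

At steady state ΣF_in = ΣF_out.
ΣF_in = 484400 km³/yr.
Precipitation over land flux = ΣF_in − (368900) = 484400 − 368900 = 115500 km³/yr.

120000 km³/yr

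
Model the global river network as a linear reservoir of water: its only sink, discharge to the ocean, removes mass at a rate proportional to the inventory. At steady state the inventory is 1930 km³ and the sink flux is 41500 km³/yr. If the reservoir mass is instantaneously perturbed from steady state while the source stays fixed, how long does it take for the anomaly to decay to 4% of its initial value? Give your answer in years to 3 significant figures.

For a linear reservoir the anomaly decays as exp(−t/τ) with τ = M/F = 1930/41500 = 0.04651 yr.
exp(−t/τ) = 0.04 ⇒ t = −τ ln(0.04) = 0.04651 × 3.219 = 0.1497 yr.

0.150 yr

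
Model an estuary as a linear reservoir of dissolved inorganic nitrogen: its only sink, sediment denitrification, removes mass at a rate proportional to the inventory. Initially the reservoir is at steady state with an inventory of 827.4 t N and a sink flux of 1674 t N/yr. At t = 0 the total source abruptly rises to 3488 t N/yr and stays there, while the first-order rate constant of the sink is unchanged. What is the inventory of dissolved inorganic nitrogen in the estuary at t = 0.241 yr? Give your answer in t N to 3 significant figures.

1170 t N

The sink rate constant is k = F₀/M₀ = 1674/827.4 = 2.023 yr⁻¹.
Solving dM/dt = F₁ − kM with M(0) = M₀ gives M(t) = F₁/k + (M₀ − F₁/k)·e^(−kt).
F₁/k = 3488/2.023 = 1724.0 t N; kt = 2.023 × 0.241 = 0.4876, e^(−kt) = 0.6141.
M(0.241) = 1724.0 + (827.4 − 1724.0) × 0.6141 = 1724.0 − 550.6 = 1173.4 t N.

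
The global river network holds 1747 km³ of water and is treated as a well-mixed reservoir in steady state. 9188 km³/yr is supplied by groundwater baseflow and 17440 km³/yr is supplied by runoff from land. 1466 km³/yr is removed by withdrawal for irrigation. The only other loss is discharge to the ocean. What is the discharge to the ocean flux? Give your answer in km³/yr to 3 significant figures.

At steady state ΣF_in = ΣF_out.
ΣF_in = 9188 + 17440 = 26628 km³/yr.
Discharge to the ocean flux = ΣF_in − (1466) = 26628 − 1466 = 25160 km³/yr.

25200 km³/yr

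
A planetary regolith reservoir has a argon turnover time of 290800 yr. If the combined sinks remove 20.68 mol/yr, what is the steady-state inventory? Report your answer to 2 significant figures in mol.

τ = M/F ⇒ M = τ × F = 290800 × 20.68 = 6.014×10^6 mol.

6.0×10^6 mol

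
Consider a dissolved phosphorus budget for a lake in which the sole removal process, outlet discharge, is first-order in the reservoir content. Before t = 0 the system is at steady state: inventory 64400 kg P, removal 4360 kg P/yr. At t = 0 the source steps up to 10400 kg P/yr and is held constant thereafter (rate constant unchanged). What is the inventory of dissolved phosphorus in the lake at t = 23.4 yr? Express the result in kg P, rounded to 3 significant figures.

The sink rate constant is k = F₀/M₀ = 4360/64400 = 0.06770 yr⁻¹.
Solving dM/dt = F₁ − kM with M(0) = M₀ gives M(t) = F₁/k + (M₀ − F₁/k)·e^(−kt).
F₁/k = 10400/0.06770 = 153610 kg P; kt = 0.06770 × 23.4 = 1.584, e^(−kt) = 0.2051.
M(23.4) = 153610 + (64400 − 153610) × 0.2051 = 153610 − 18300 = 135320 kg P.

135000 kg P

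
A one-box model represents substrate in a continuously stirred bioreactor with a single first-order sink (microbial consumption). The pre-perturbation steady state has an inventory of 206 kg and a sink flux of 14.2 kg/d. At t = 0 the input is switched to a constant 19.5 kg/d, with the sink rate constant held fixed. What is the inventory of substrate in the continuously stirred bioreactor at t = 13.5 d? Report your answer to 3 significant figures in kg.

253 kg

The sink rate constant is k = F₀/M₀ = 14.2/206 = 0.06893 d⁻¹.
Solving dM/dt = F₁ − kM with M(0) = M₀ gives M(t) = F₁/k + (M₀ − F₁/k)·e^(−kt).
F₁/k = 19.5/0.06893 = 282.89 kg; kt = 0.06893 × 13.5 = 0.9306, e^(−kt) = 0.3943.
M(13.5) = 282.89 + (206 − 282.89) × 0.3943 = 282.89 − 30.32 = 252.57 kg.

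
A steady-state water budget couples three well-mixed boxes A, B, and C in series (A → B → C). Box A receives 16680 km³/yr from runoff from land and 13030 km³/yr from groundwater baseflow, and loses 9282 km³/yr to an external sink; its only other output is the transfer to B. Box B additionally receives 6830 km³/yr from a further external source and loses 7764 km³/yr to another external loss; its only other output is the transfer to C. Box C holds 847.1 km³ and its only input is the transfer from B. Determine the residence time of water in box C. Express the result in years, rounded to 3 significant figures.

0.0435 yr

Box A: F(A→B) = (16680 + 13030) − 9282 = 20428 km³/yr.
Box B: F(B→C) = (20428 + 6830) − 7764 = 19494 km³/yr.
Box C throughput = its input = 19494 km³/yr; τ = 847.1 / 19494 = 0.04345 yr.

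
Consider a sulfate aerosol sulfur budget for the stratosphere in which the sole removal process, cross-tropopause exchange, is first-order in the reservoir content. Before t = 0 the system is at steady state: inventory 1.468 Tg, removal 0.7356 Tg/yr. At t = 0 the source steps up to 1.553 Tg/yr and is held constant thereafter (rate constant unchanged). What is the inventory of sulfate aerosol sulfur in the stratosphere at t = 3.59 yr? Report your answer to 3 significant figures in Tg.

2.83 Tg

τ = M₀/F₀ = 1.468/0.7356 = 1.996 yr; rate constant k = 1/τ.
New steady state M_∞ = F₁/k = F₁·τ = 1.553 × 1.996 = 3.0992 Tg.
M(t) = M_∞ + (M₀ − M_∞)·e^(−t/τ); t/τ = 3.59/1.996 = 1.799, so e^(−t/τ) = 0.1655.
M(t) = 3.0992 − 1.631 × 0.1655 = 2.8293 Tg.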